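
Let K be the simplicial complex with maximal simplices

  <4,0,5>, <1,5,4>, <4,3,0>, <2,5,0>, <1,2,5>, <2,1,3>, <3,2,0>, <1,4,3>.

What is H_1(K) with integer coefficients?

H_1 = 0.

K has 6 vertices, 12 edges, 8 triangles.
rank ∂_1 = 5, rank ∂_2 = 7 ⇒ b_1 = 12 − 5 − 7 = 0; all invariant factors of ∂_2 are 1 so no torsion. So H_1 ≅ 0.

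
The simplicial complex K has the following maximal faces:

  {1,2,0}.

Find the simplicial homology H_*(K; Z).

K has 3 vertices, 3 edges, 1 triangle.
rank ∂_0 = 0, rank ∂_1 = 2 ⇒ b_0 = 3 − 0 − 2 = 1; all invariant factors of ∂_1 are 1 so no torsion. So H_0 ≅ Z.
rank ∂_1 = 2, rank ∂_2 = 1 ⇒ b_1 = 3 − 2 − 1 = 0; all invariant factors of ∂_2 are 1 so no torsion. So H_1 ≅ 0.
rank ∂_2 = 1, rank ∂_3 = 0 ⇒ b_2 = 1 − 1 − 0 = 0. So H_2 ≅ 0.

H_0 ≅ Z,  H_1 = 0,  H_2 = 0.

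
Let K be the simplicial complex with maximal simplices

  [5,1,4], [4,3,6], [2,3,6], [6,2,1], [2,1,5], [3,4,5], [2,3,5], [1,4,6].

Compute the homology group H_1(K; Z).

H_1 ≅ 0.

Take the total order 1 < 2 < 3 < 4 < 5 < 6 on the vertex set. Then K (dimension 2) consists of the simplices:

  0-simplices (6): [1], [2], [3], [4], [5], [6]
  1-simplices (12): [1,2], [1,4], [1,5], [1,6], [2,3], [2,5], [2,6], [3,4], [3,5], [3,6], [4,5], [4,6]
  2-simplices (8): [1,2,5], [1,2,6], [1,4,5], [1,4,6], [2,3,5], [2,3,6], [3,4,5], [3,4,6]

giving chain groups C_0 ≅ Z^6, C_1 ≅ Z^12, C_2 ≅ Z^8.

Boundary ∂_1: C_1 → C_0 sends each edge [p,q] (with p < q) to q − p. For instance
  ∂[4,6] = [6] − [4].
The resulting 6×12 matrix has rank 5, and its Smith normal form has invariant factors (1,1,1,1,1).

Boundary ∂_2: C_2 → C_1 acts by ∂[p,q,r] = [q,r] − [p,r] + [p,q]. For instance
  ∂[1,4,6] = [4,6] − [1,6] + [1,4],
  ∂[2,3,5] = [3,5] − [2,5] + [2,3].
The 12×8 boundary matrix has rank 7 and Smith normal form diag(1,1,1,1,1,1,1).

From H_k ≅ ker(∂_k) / im(∂_{k+1}) we obtain:

  H_1: rank ker ∂_1 − rank ∂_2 = (12 − 5) − 7 = 0, and the invariant factors of ∂_2 are all 1, so H_1 ≅ 0.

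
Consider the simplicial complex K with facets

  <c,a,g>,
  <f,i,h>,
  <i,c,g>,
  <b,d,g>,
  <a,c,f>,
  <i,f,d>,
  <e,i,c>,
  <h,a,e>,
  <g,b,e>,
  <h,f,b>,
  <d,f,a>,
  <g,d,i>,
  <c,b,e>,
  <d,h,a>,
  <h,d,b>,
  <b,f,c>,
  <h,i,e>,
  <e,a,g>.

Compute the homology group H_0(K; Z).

Order the vertices as a < b < c < d < e < f < g < h < i. Listing each simplex with vertices in this order, K has dimension 2 with simplices:

  0-simplices (9): a, b, c, d, e, f, g, h, i
  1-simplices (27): ac, ad, ae, af, ag, ah, bc, bd, be, bf, bg, bh, ce, cf, cg, ci, df, dg, dh, di, eg, eh, ei, fh, fi, gi, hi
  2-simplices (18): acf, acg, adf, adh, aeg, aeh, bce, bcf, bdg, bdh, beg, bfh, cei, cgi, dfi, dgi, ehi, fhi

so the chain groups are C_0 ≅ Z^9, C_1 ≅ Z^27, C_2 ≅ Z^18.

Boundary ∂_1: C_1 → C_0 is given by ∂[p,q] = [q] − [p]. For instance
  ∂bg = g − b.
This gives a 9×27 integer matrix of rank 8; reducing to Smith normal form yields diagonal entries (1,1,1,1,1,1,1,1).

∂_2: C_2 → C_1 maps a triangle to the signed sum of its edges. For instance
  ∂bcf = cf − bf + bc,
  ∂cgi = gi − ci + cg.
As a 27×18 matrix over Z this has rank 18, with invariant factors (1,1,1,1,1,1,1,1,1,1,1,1,1,1,1,1,1,2).

Reading off H_k = ker ∂_k / im ∂_{k+1}:

  H_0: rank C_0 − rank ∂_1 = 9 − 8 = 1, and the invariant factors of ∂_1 are all 1, so H_0 = Z.

(K is a triangulation of the Klein bottle.)

H_0 ≅ Z.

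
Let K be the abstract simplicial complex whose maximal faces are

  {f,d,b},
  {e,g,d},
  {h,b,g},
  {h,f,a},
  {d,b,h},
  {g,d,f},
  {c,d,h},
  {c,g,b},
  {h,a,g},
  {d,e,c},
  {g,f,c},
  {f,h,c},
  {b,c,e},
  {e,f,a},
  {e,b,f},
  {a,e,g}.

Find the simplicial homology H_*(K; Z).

K has 8 vertices, 24 edges, 16 triangles.
rank ∂_0 = 0, rank ∂_1 = 7 ⇒ b_0 = 8 − 0 − 7 = 1; all invariant factors of ∂_1 are 1 so no torsion. So H_0 = Z.
rank ∂_1 = 7, rank ∂_2 = 15 ⇒ b_1 = 24 − 7 − 15 = 2; all invariant factors of ∂_2 are 1 so no torsion. So H_1 = Z^2.
rank ∂_2 = 15, rank ∂_3 = 0 ⇒ b_2 = 16 − 15 − 0 = 1. So H_2 = Z.

H_0 ≅ Z,  H_1 ≅ Z^2,  H_2 ≅ Z.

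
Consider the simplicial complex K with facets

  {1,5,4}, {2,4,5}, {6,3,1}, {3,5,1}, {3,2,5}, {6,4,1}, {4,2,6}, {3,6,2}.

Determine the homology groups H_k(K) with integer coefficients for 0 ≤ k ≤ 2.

H_0 = Z,  H_1 = 0,  H_2 = Z.

Fix the vertex order 1 < 2 < 3 < 4 < 5 < 6 and write every simplex with vertices in increasing order. Then dim K = 2 and the simplices of K are:

  0-simplices (6): [1], [2], [3], [4], [5], [6]
  1-simplices (12): [1,3], [1,4], [1,5], [1,6], [2,3], [2,4], [2,5], [2,6], [3,5], [3,6], [4,5], [4,6]
  2-simplices (8): [1,3,5], [1,3,6], [1,4,5], [1,4,6], [2,3,5], [2,3,6], [2,4,5], [2,4,6]

giving chain groups C_0 ≅ Z^6, C_1 ≅ Z^12, C_2 ≅ Z^8.

∂_1: C_1 → C_0 is given by ∂[p,q] = [q] − [p]. For instance
  ∂[3,5] = [5] − [3].
As a 6×12 matrix over Z this has rank 5, with invariant factors (1,1,1,1,1).

∂_2: C_2 → C_1 maps a triangle to the signed sum of its edges. For instance
  ∂[1,3,5] = [3,5] − [1,5] + [1,3],
  ∂[2,3,6] = [3,6] − [2,6] + [2,3].
As a 12×8 matrix over Z this has rank 7, with invariant factors (1,1,1,1,1,1,1).

From H_k ≅ ker(∂_k) / im(∂_{k+1}) we obtain:

  H_0: rank C_0 − rank ∂_1 = 6 − 5 = 1, and the invariant factors of ∂_1 are all 1, so H_0 = Z.
  H_1: rank ker ∂_1 − rank ∂_2 = (12 − 5) − 7 = 0, and the invariant factors of ∂_2 are all 1, so H_1 = 0.
  H_2: rank ker ∂_2 − rank ∂_3 = (8 − 7) − 0 = 1, and there is no ∂_3, so H_2 = Z.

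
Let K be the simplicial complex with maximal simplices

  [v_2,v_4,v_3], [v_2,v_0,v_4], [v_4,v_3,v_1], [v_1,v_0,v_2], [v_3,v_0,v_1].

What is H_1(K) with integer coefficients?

Order the vertices as v_0 < v_1 < v_2 < v_3 < v_4. Listing each simplex with vertices in this order, K has dimension 2 with simplices:

  0-simplices (5): [v_0], [v_1], [v_2], [v_3], [v_4]
  1-simplices (10): [v_0,v_1], [v_0,v_2], [v_0,v_3], [v_0,v_4], [v_1,v_2], [v_1,v_3], [v_1,v_4], [v_2,v_3], [v_2,v_4], [v_3,v_4]
  2-simplices (5): [v_0,v_1,v_2], [v_0,v_1,v_3], [v_0,v_2,v_4], [v_1,v_3,v_4], [v_2,v_3,v_4]

so the chain groups are C_0 ≅ Z^5, C_1 ≅ Z^10, C_2 ≅ Z^5.

Boundary ∂_1: C_1 → C_0 maps an edge to its endpoints' difference, ∂[p,q] = q − p. For instance
  ∂[v_0,v_4] = [v_4] − [v_0].
As a 5×10 matrix over Z this has rank 4, with invariant factors (1,1,1,1).

∂_2: C_2 → C_1 maps a triangle to the signed sum of its edges. For instance
  ∂[v_0,v_2,v_4] = [v_2,v_4] − [v_0,v_4] + [v_0,v_2],
  ∂[v_0,v_1,v_3] = [v_1,v_3] − [v_0,v_3] + [v_0,v_1].
The resulting 10×5 matrix has rank 5, and its Smith normal form has invariant factors (1,1,1,1,1).

Now H_k = ker ∂_k / im ∂_{k+1}, so:

  H_1: rank ker ∂_1 − rank ∂_2 = (10 − 4) − 5 = 1, and the invariant factors of ∂_2 are all 1, so H_1 = Z.

H_1 = Z.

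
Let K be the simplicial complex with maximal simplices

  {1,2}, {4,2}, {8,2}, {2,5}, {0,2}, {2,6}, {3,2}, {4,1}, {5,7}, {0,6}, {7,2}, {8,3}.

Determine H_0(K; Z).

Take the total order 0 < 1 < 2 < 3 < 4 < 5 < 6 < 7 < 8 on the vertex set. Then K (dimension 1) consists of the simplices:

  0-simplices (9): [0], [1], [2], [3], [4], [5], [6], [7], [8]
  1-simplices (12): [0,2], [0,6], [1,2], [1,4], [2,3], [2,4], [2,5], [2,6], [2,7], [2,8], [3,8], [5,7]

Hence C_0 ≅ Z^9, C_1 ≅ Z^12.

Boundary ∂_1: C_1 → C_0 maps an edge to its endpoints' difference, ∂[p,q] = q − p.
The 9×12 boundary matrix has rank 8 and Smith normal form diag(1,1,1,1,1,1,1,1).

Reading off H_k = ker ∂_k / im ∂_{k+1}:

  H_0: rank C_0 − rank ∂_1 = 9 − 8 = 1, and the invariant factors of ∂_1 are all 1, so H_0 = Z.

(K is a triangulation of a wedge of 4 circles.)

H_0 = Z.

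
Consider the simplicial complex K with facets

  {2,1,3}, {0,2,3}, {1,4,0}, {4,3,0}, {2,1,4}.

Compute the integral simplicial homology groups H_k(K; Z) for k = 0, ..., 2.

H_0 ≅ Z,  H_1 ≅ Z,  H_2 = 0.

Fix the vertex order 0 < 1 < 2 < 3 < 4 and write every simplex with vertices in increasing order. Then dim K = 2 and the simplices of K are:

  0-simplices (5): [0], [1], [2], [3], [4]
  1-simplices (10): [0,1], [0,2], [0,3], [0,4], [1,2], [1,3], [1,4], [2,3], [2,4], [3,4]
  2-simplices (5): [0,1,4], [0,2,3], [0,3,4], [1,2,3], [1,2,4]

giving chain groups C_0 ≅ Z^5, C_1 ≅ Z^10, C_2 ≅ Z^5.

∂_1: C_1 → C_0 maps an edge to its endpoints' difference, ∂[p,q] = q − p.
The resulting 5×10 matrix has rank 4, and its Smith normal form has invariant factors (1,1,1,1).

Boundary ∂_2: C_2 → C_1 acts by ∂[p,q,r] = [q,r] − [p,r] + [p,q]. For instance
  ∂[0,1,4] = [1,4] − [0,4] + [0,1],
  ∂[0,2,3] = [2,3] − [0,3] + [0,2].
This gives a 10×5 integer matrix of rank 5; reducing to Smith normal form yields diagonal entries (1,1,1,1,1).

Reading off H_k = ker ∂_k / im ∂_{k+1}:

  H_0: rank C_0 − rank ∂_1 = 5 − 4 = 1, and the invariant factors of ∂_1 are all 1, so H_0 = Z.
  H_1: rank ker ∂_1 − rank ∂_2 = (10 − 4) − 5 = 1, and the invariant factors of ∂_2 are all 1, so H_1 = Z.
  H_2: rank ker ∂_2 − rank ∂_3 = (5 − 5) − 0 = 0, and there is no ∂_3, so H_2 = 0.

(K is a triangulation of the Möbius band.)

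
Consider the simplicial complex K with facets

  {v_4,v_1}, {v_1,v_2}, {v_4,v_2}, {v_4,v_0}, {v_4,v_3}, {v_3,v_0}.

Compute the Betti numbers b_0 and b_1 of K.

Take the total order v_0 < v_1 < v_2 < v_3 < v_4 on the vertex set. Then K (dimension 1) consists of the simplices:

  0-simplices (5): [v_0], [v_1], [v_2], [v_3], [v_4]
  1-simplices (6): [v_0,v_3], [v_0,v_4], [v_1,v_2], [v_1,v_4], [v_2,v_4], [v_3,v_4]

Hence C_0 ≅ Z^5, C_1 ≅ Z^6.

∂_1: C_1 → C_0 sends each edge [p,q] (with p < q) to q − p.
As a 5×6 matrix over Z this has rank 4, with invariant factors (1,1,1,1).

Reading off H_k = ker ∂_k / im ∂_{k+1}:

  H_0: rank C_0 − rank ∂_1 = 5 − 4 = 1, and the invariant factors of ∂_1 are all 1, so H_0 = Z.
  H_1: rank ker ∂_1 − rank ∂_2 = (6 − 4) − 0 = 2, and there is no ∂_2, so H_1 = Z^2.

Hence the Betti numbers are b_0 = 1, b_1 = 2.

b_0 = 1, b_1 = 2.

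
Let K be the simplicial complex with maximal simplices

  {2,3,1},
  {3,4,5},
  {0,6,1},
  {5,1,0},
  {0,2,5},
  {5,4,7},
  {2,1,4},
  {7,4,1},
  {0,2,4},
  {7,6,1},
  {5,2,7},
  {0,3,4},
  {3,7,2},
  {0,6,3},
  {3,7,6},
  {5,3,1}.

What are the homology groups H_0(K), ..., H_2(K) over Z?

K has 8 vertices, 24 edges, 16 triangles.
rank ∂_0 = 0, rank ∂_1 = 7 ⇒ b_0 = 8 − 0 − 7 = 1; all invariant factors of ∂_1 are 1 so no torsion. So H_0 ≅ Z.
rank ∂_1 = 7, rank ∂_2 = 15 ⇒ b_1 = 24 − 7 − 15 = 2; all invariant factors of ∂_2 are 1 so no torsion. So H_1 ≅ Z^2.
rank ∂_2 = 15, rank ∂_3 = 0 ⇒ b_2 = 16 − 15 − 0 = 1. So H_2 ≅ Z.

H_0 ≅ Z,  H_1 ≅ Z^2,  H_2 ≅ Z.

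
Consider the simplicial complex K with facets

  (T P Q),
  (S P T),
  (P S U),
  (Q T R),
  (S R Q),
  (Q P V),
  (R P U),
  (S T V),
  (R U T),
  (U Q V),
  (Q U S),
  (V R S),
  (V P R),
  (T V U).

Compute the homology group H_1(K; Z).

Fix the vertex order P < Q < R < S < T < U < V and write every simplex with vertices in increasing order. Then dim K = 2 and the simplices of K are:

  0-simplices (7): P, Q, R, S, T, U, V
  1-simplices (21): PQ, PR, PS, PT, PU, PV, QR, QS, QT, QU, QV, RS, RT, RU, RV, ST, SU, SV, TU, TV, UV
  2-simplices (14): PQT, PQV, PRU, PRV, PST, PSU, QRS, QRT, QSU, QUV, RSV, RTU, STV, TUV

Hence C_0 ≅ Z^7, C_1 ≅ Z^21, C_2 ≅ Z^14.

Boundary ∂_1: C_1 → C_0 maps an edge to its endpoints' difference, ∂[p,q] = q − p. For instance
  ∂TU = U − T.
The 7×21 boundary matrix has rank 6 and Smith normal form diag(1,1,1,1,1,1).

∂_2: C_2 → C_1 maps a triangle to the signed sum of its edges. For instance
  ∂STV = TV − SV + ST,
  ∂PRU = RU − PU + PR.
This gives a 21×14 integer matrix of rank 13; reducing to Smith normal form yields diagonal entries (1,1,1,1,1,1,1,1,1,1,1,1,1).

Reading off H_k = ker ∂_k / im ∂_{k+1}:

  H_1: rank ker ∂_1 − rank ∂_2 = (21 − 6) − 13 = 2, and the invariant factors of ∂_2 are all 1, so H_1 = Z^2.

H_1 ≅ Z^2.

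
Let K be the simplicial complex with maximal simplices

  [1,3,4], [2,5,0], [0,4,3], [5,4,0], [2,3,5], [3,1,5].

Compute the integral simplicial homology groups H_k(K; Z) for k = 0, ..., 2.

H_0 ≅ Z,  H_1 ≅ Z,  H_2 = 0.

Take the total order 0 < 1 < 2 < 3 < 4 < 5 on the vertex set. Then K (dimension 2) consists of the simplices:

  0-simplices (6): [0], [1], [2], [3], [4], [5]
  1-simplices (12): [0,2], [0,3], [0,4], [0,5], [1,3], [1,4], [1,5], [2,3], [2,5], [3,4], [3,5], [4,5]
  2-simplices (6): [0,2,5], [0,3,4], [0,4,5], [1,3,4], [1,3,5], [2,3,5]

giving chain groups C_0 ≅ Z^6, C_1 ≅ Z^12, C_2 ≅ Z^6.

∂_1: C_1 → C_0 is given by ∂[p,q] = [q] − [p].
The 6×12 boundary matrix has rank 5 and Smith normal form diag(1,1,1,1,1).

∂_2: C_2 → C_1 acts by ∂[p,q,r] = [q,r] − [p,r] + [p,q]. For instance
  ∂[1,3,4] = [3,4] − [1,4] + [1,3],
  ∂[0,2,5] = [2,5] − [0,5] + [0,2].
As a 12×6 matrix over Z this has rank 6, with invariant factors (1,1,1,1,1,1).

Now H_k = ker ∂_k / im ∂_{k+1}, so:

  H_0: rank C_0 − rank ∂_1 = 6 − 5 = 1, and the invariant factors of ∂_1 are all 1, so H_0 ≅ Z.
  H_1: rank ker ∂_1 − rank ∂_2 = (12 − 5) − 6 = 1, and the invariant factors of ∂_2 are all 1, so H_1 ≅ Z.
  H_2: rank ker ∂_2 − rank ∂_3 = (6 − 6) − 0 = 0, and there is no ∂_3, so H_2 ≅ 0.

As a check, the Euler characteristic is 6 − 12 + 6 = 0, which agrees with 1 − 1 + 0 = 0.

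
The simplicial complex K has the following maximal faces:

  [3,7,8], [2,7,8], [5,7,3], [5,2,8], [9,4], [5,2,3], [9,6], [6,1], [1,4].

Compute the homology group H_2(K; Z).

H_2 ≅ 0.

Take the total order 1 < 2 < 3 < 4 < 5 < 6 < 7 < 8 < 9 on the vertex set. Then K (dimension 2) consists of the simplices:

  0-simplices (9): [1], [2], [3], [4], [5], [6], [7], [8], [9]
  1-simplices (14): [1,4], [1,6], [2,3], [2,5], [2,7], [2,8], [3,5], [3,7], [3,8], [4,9], [5,7], [5,8], [6,9], [7,8]
  2-simplices (5): [2,3,5], [2,5,8], [2,7,8], [3,5,7], [3,7,8]

giving chain groups C_0 ≅ Z^9, C_1 ≅ Z^14, C_2 ≅ Z^5.

Boundary ∂_1: C_1 → C_0 is given by ∂[p,q] = [q] − [p]. For instance
  ∂[2,8] = [8] − [2].
The 9×14 boundary matrix has rank 7 and Smith normal form diag(1,1,1,1,1,1,1).

∂_2: C_2 → C_1 maps a triangle to the signed sum of its edges. For instance
  ∂[3,5,7] = [5,7] − [3,7] + [3,5],
  ∂[2,7,8] = [7,8] − [2,8] + [2,7].
As a 14×5 matrix over Z this has rank 5, with invariant factors (1,1,1,1,1).

Reading off H_k = ker ∂_k / im ∂_{k+1}:

  H_2: rank ker ∂_2 − rank ∂_3 = (5 − 5) − 0 = 0, and there is no ∂_3, so H_2 = 0.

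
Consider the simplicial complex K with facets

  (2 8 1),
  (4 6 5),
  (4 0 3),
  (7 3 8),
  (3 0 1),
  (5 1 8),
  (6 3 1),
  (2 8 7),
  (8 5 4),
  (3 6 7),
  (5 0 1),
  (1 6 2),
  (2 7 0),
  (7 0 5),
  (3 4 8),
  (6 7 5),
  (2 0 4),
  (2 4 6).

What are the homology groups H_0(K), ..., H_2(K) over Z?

H_0 ≅ Z,  H_1 ≅ Z^2,  H_2 ≅ Z.

Order the vertices as 0 < 1 < 2 < 3 < 4 < 5 < 6 < 7 < 8. Listing each simplex with vertices in this order, K has dimension 2 with simplices:

  0-simplices (9): [0], [1], [2], [3], [4], [5], [6], [7], [8]
  1-simplices (27): (27 of them)
  2-simplices (18): [0,1,3], [0,1,5], [0,2,4], [0,2,7], [0,3,4], [0,5,7], [1,2,6], [1,2,8], [1,3,6], [1,5,8], [2,4,6], [2,7,8], [3,4,8], [3,6,7], [3,7,8], [4,5,6], [4,5,8], [5,6,7]

so the chain groups are C_0 ≅ Z^9, C_1 ≅ Z^27, C_2 ≅ Z^18.

Boundary ∂_1: C_1 → C_0 maps an edge to its endpoints' difference, ∂[p,q] = q − p.
The 9×27 boundary matrix has rank 8 and Smith normal form diag(1,1,1,1,1,1,1,1).

The boundary map ∂_2: C_2 → C_1 maps a triangle to the signed sum of its edges. For instance
  ∂[0,2,4] = [2,4] − [0,4] + [0,2],
  ∂[1,3,6] = [3,6] − [1,6] + [1,3].
The resulting 27×18 matrix has rank 17, and its Smith normal form has invariant factors (1,1,1,1,1,1,1,1,1,1,1,1,1,1,1,1,1).

Reading off H_k = ker ∂_k / im ∂_{k+1}:

  H_0: rank C_0 − rank ∂_1 = 9 − 8 = 1, and the invariant factors of ∂_1 are all 1, so H_0 ≅ Z.
  H_1: rank ker ∂_1 − rank ∂_2 = (27 − 8) − 17 = 2, and the invariant factors of ∂_2 are all 1, so H_1 ≅ Z^2.
  H_2: rank ker ∂_2 − rank ∂_3 = (18 − 17) − 0 = 1, and there is no ∂_3, so H_2 ≅ Z.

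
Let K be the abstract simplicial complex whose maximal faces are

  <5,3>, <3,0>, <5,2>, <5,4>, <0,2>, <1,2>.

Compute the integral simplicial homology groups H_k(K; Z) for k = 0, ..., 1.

H_0 = Z,  H_1 = Z.

Take the total order 0 < 1 < 2 < 3 < 4 < 5 on the vertex set. Then K (dimension 1) consists of the simplices:

  0-simplices (6): [0], [1], [2], [3], [4], [5]
  1-simplices (6): [0,2], [0,3], [1,2], [2,5], [3,5], [4,5]

Hence C_0 ≅ Z^6, C_1 ≅ Z^6.

Boundary ∂_1: C_1 → C_0 maps an edge to its endpoints' difference, ∂[p,q] = q − p. For instance
  ∂[4,5] = [5] − [4].
This gives a 6×6 integer matrix of rank 5; reducing to Smith normal form yields diagonal entries (1,1,1,1,1).

From H_k ≅ ker(∂_k) / im(∂_{k+1}) we obtain:

  H_0: rank C_0 − rank ∂_1 = 6 − 5 = 1, and the invariant factors of ∂_1 are all 1, so H_0 = Z.
  H_1: rank ker ∂_1 − rank ∂_2 = (6 − 5) − 0 = 1, and there is no ∂_2, so H_1 = Z.

As a check, the Euler characteristic is 6 − 6 = 0, which agrees with 1 − 1 = 0.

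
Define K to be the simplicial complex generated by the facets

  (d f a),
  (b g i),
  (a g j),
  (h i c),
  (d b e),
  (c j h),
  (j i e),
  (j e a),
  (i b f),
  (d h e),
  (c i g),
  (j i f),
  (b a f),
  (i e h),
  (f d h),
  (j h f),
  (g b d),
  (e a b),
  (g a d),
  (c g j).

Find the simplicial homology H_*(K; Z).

H_0 = Z,  H_1 = Z ⊕ Z_2,  H_2 = 0.

K has 10 vertices, 30 edges, 20 triangles.
rank ∂_0 = 0, rank ∂_1 = 9 ⇒ b_0 = 10 − 0 − 9 = 1; all invariant factors of ∂_1 are 1 so no torsion. So H_0 ≅ Z.
rank ∂_1 = 9, rank ∂_2 = 20 ⇒ b_1 = 30 − 9 − 20 = 1; ∂_2 has invariant factor(s) [2] giving torsion. So H_1 ≅ Z ⊕ Z_2.
rank ∂_2 = 20, rank ∂_3 = 0 ⇒ b_2 = 20 − 20 − 0 = 0. So H_2 ≅ 0.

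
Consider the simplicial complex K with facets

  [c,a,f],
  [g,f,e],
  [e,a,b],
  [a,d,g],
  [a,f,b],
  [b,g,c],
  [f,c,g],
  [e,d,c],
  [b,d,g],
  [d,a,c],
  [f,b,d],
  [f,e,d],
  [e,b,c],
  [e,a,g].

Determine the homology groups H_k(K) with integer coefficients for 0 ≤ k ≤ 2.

H_0 ≅ Z,  H_1 ≅ Z^2,  H_2 ≅ Z.

Fix the vertex order a < b < c < d < e < f < g and write every simplex with vertices in increasing order. Then dim K = 2 and the simplices of K are:

  0-simplices (7): a, b, c, d, e, f, g
  1-simplices (21): ab, ac, ad, ae, af, ag, bc, bd, be, bf, bg, cd, ce, cf, cg, de, df, dg, ef, eg, fg
  2-simplices (14): abe, abf, acd, acf, adg, aeg, bce, bcg, bdf, bdg, cde, cfg, def, efg

so the chain groups are C_0 ≅ Z^7, C_1 ≅ Z^21, C_2 ≅ Z^14.

Boundary ∂_1: C_1 → C_0 maps an edge to its endpoints' difference, ∂[p,q] = q − p. For instance
  ∂cg = g − c.
This gives a 7×21 integer matrix of rank 6; reducing to Smith normal form yields diagonal entries (1,1,1,1,1,1).

Boundary ∂_2: C_2 → C_1 maps a triangle to the signed sum of its edges. For instance
  ∂abe = be − ae + ab,
  ∂adg = dg − ag + ad.
This gives a 21×14 integer matrix of rank 13; reducing to Smith normal form yields diagonal entries (1,1,1,1,1,1,1,1,1,1,1,1,1).

Computing H_k = (kernel of ∂_k) / (image of ∂_{k+1}):

  H_0: rank C_0 − rank ∂_1 = 7 − 6 = 1, and the invariant factors of ∂_1 are all 1, so H_0 ≅ Z.
  H_1: rank ker ∂_1 − rank ∂_2 = (21 − 6) − 13 = 2, and the invariant factors of ∂_2 are all 1, so H_1 ≅ Z^2.
  H_2: rank ker ∂_2 − rank ∂_3 = (14 − 13) − 0 = 1, and there is no ∂_3, so H_2 ≅ Z.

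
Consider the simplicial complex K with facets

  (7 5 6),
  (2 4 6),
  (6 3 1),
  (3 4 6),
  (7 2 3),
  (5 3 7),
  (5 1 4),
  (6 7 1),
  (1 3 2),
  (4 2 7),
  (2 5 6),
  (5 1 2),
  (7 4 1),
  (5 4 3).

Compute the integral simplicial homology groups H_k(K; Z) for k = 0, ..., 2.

We work with the vertex ordering 1 < 2 < 3 < 4 < 5 < 6 < 7. The simplices of K, each written with vertices in increasing order, are:

  0-simplices (7): [1], [2], [3], [4], [5], [6], [7]
  1-simplices (21): [1,2], [1,3], [1,4], [1,5], [1,6], [1,7], [2,3], [2,4], [2,5], [2,6], [2,7], [3,4], [3,5], [3,6], [3,7], [4,5], [4,6], [4,7], [5,6], [5,7], [6,7]
  2-simplices (14): [1,2,3], [1,2,5], [1,3,6], [1,4,5], [1,4,7], [1,6,7], [2,3,7], [2,4,6], [2,4,7], [2,5,6], [3,4,5], [3,4,6], [3,5,7], [5,6,7]

Hence C_0 ≅ Z^7, C_1 ≅ Z^21, C_2 ≅ Z^14.

Boundary ∂_1: C_1 → C_0 maps an edge to its endpoints' difference, ∂[p,q] = q − p. For instance
  ∂[1,6] = [6] − [1].
The 7×21 boundary matrix has rank 6 and Smith normal form diag(1,1,1,1,1,1).

The boundary map ∂_2: C_2 → C_1 maps a triangle to the signed sum of its edges. For instance
  ∂[3,5,7] = [5,7] − [3,7] + [3,5],
  ∂[1,6,7] = [6,7] − [1,7] + [1,6].
This gives a 21×14 integer matrix of rank 13; reducing to Smith normal form yields diagonal entries (1,1,1,1,1,1,1,1,1,1,1,1,1).

Now H_k = ker ∂_k / im ∂_{k+1}, so:

  H_0: rank C_0 − rank ∂_1 = 7 − 6 = 1, and the invariant factors of ∂_1 are all 1, so H_0 ≅ Z.
  H_1: rank ker ∂_1 − rank ∂_2 = (21 − 6) − 13 = 2, and the invariant factors of ∂_2 are all 1, so H_1 ≅ Z^2.
  H_2: rank ker ∂_2 − rank ∂_3 = (14 − 13) − 0 = 1, and there is no ∂_3, so H_2 ≅ Z.

(K is a triangulation of the torus T^2.)

H_0 = Z,  H_1 = Z^2,  H_2 = Z.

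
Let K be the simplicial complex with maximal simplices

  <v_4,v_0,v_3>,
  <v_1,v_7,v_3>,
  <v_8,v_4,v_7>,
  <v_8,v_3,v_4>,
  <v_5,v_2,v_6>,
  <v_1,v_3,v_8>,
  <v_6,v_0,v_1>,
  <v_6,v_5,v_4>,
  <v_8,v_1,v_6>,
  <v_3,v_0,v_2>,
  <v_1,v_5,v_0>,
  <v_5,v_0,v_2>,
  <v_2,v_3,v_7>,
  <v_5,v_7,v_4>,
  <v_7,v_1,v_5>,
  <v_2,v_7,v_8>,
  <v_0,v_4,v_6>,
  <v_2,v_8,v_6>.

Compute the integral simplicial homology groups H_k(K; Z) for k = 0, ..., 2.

Fix the vertex order v_0 < v_1 < v_2 < v_3 < v_4 < v_5 < v_6 < v_7 < v_8 and write every simplex with vertices in increasing order. Then dim K = 2 and the simplices of K are:

  0-simplices (9): [v_0], [v_1], [v_2], [v_3], [v_4], [v_5], [v_6], [v_7], [v_8]
  1-simplices (27): (27 of them)
  2-simplices (18): (18 of them)

so the chain groups are C_0 ≅ Z^9, C_1 ≅ Z^27, C_2 ≅ Z^18.

Boundary ∂_1: C_1 → C_0 is given by ∂[p,q] = [q] − [p].
This gives a 9×27 integer matrix of rank 8; reducing to Smith normal form yields diagonal entries (1,1,1,1,1,1,1,1).

The boundary map ∂_2: C_2 → C_1 sends each 2-simplex [p,q,r] to [q,r] − [p,r] + [p,q]. For instance
  ∂[v_4,v_5,v_6] = [v_5,v_6] − [v_4,v_6] + [v_4,v_5],
  ∂[v_0,v_2,v_5] = [v_2,v_5] − [v_0,v_5] + [v_0,v_2].
As a 27×18 matrix over Z this has rank 18, with invariant factors (1,1,1,1,1,1,1,1,1,1,1,1,1,1,1,1,1,2).

From H_k ≅ ker(∂_k) / im(∂_{k+1}) we obtain:

  H_0: rank C_0 − rank ∂_1 = 9 − 8 = 1, and the invariant factors of ∂_1 are all 1, so H_0 ≅ Z.
  H_1: rank ker ∂_1 − rank ∂_2 = (27 − 8) − 18 = 1, and ∂_2 has invariant factor 2 > 1, so H_1 ≅ Z ⊕ Z/2.
  H_2: rank ker ∂_2 − rank ∂_3 = (18 − 18) − 0 = 0, and there is no ∂_3, so H_2 ≅ 0.

H_0 ≅ Z,  H_1 ≅ Z ⊕ Z/2,  H_2 = 0.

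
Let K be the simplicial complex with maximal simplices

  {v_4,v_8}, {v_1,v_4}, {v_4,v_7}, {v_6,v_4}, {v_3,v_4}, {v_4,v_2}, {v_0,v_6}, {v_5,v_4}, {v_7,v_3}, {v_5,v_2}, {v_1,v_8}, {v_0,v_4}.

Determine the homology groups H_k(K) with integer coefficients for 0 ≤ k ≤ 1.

Take the total order v_0 < v_1 < v_2 < v_3 < v_4 < v_5 < v_6 < v_7 < v_8 on the vertex set. Then K (dimension 1) consists of the simplices:

  0-simplices (9): [v_0], [v_1], [v_2], [v_3], [v_4], [v_5], [v_6], [v_7], [v_8]
  1-simplices (12): [v_0,v_4], [v_0,v_6], [v_1,v_4], [v_1,v_8], [v_2,v_4], [v_2,v_5], [v_3,v_4], [v_3,v_7], [v_4,v_5], [v_4,v_6], [v_4,v_7], [v_4,v_8]

giving chain groups C_0 ≅ Z^9, C_1 ≅ Z^12.

Boundary ∂_1: C_1 → C_0 sends each edge [p,q] (with p < q) to q − p. For instance
  ∂[v_4,v_7] = [v_7] − [v_4].
As a 9×12 matrix over Z this has rank 8, with invariant factors (1,1,1,1,1,1,1,1).

Now H_k = ker ∂_k / im ∂_{k+1}, so:

  H_0: rank C_0 − rank ∂_1 = 9 − 8 = 1, and the invariant factors of ∂_1 are all 1, so H_0 = Z.
  H_1: rank ker ∂_1 − rank ∂_2 = (12 − 8) − 0 = 4, and there is no ∂_2, so H_1 = Z^4.

As a check, the Euler characteristic is 9 − 12 = -3, which agrees with 1 − 4 = -3.

H_0 = Z,  H_1 = Z^4.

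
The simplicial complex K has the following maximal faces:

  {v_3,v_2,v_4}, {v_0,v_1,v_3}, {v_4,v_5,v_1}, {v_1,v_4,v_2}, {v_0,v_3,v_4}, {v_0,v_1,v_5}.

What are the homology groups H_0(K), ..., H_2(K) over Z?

We work with the vertex ordering v_0 < v_1 < v_2 < v_3 < v_4 < v_5. The simplices of K, each written with vertices in increasing order, are:

  0-simplices (6): [v_0], [v_1], [v_2], [v_3], [v_4], [v_5]
  1-simplices (12): [v_0,v_1], [v_0,v_3], [v_0,v_4], [v_0,v_5], [v_1,v_2], [v_1,v_3], [v_1,v_4], [v_1,v_5], [v_2,v_3], [v_2,v_4], [v_3,v_4], [v_4,v_5]
  2-simplices (6): [v_0,v_1,v_3], [v_0,v_1,v_5], [v_0,v_3,v_4], [v_1,v_2,v_4], [v_1,v_4,v_5], [v_2,v_3,v_4]

so the chain groups are C_0 ≅ Z^6, C_1 ≅ Z^12, C_2 ≅ Z^6.

∂_1: C_1 → C_0 maps an edge to its endpoints' difference, ∂[p,q] = q − p. For instance
  ∂[v_1,v_5] = [v_5] − [v_1].
The resulting 6×12 matrix has rank 5, and its Smith normal form has invariant factors (1,1,1,1,1).

The boundary map ∂_2: C_2 → C_1 acts by ∂[p,q,r] = [q,r] − [p,r] + [p,q]. For instance
  ∂[v_1,v_4,v_5] = [v_4,v_5] − [v_1,v_5] + [v_1,v_4],
  ∂[v_1,v_2,v_4] = [v_2,v_4] − [v_1,v_4] + [v_1,v_2].
The resulting 12×6 matrix has rank 6, and its Smith normal form has invariant factors (1,1,1,1,1,1).

Now H_k = ker ∂_k / im ∂_{k+1}, so:

  H_0: rank C_0 − rank ∂_1 = 6 − 5 = 1, and the invariant factors of ∂_1 are all 1, so H_0 = Z.
  H_1: rank ker ∂_1 − rank ∂_2 = (12 − 5) − 6 = 1, and the invariant factors of ∂_2 are all 1, so H_1 = Z.
  H_2: rank ker ∂_2 − rank ∂_3 = (6 − 6) − 0 = 0, and there is no ∂_3, so H_2 = 0.

(K is a triangulation of the cylinder S^1 x I.)

H_0 = Z,  H_1 = Z,  H_2 = 0.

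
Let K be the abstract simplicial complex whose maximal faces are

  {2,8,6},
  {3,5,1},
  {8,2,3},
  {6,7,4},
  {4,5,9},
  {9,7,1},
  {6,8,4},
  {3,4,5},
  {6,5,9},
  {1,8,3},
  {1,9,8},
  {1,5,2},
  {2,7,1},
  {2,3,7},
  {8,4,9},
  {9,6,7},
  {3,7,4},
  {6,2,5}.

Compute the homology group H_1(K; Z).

H_1 ≅ Z ⊕ Z/2.

Order the vertices as 1 < 2 < 3 < 4 < 5 < 6 < 7 < 8 < 9. Listing each simplex with vertices in this order, K has dimension 2 with simplices:

  0-simplices (9): [1], [2], [3], [4], [5], [6], [7], [8], [9]
  1-simplices (27): (27 of them)
  2-simplices (18): [1,2,5], [1,2,7], [1,3,5], [1,3,8], [1,7,9], [1,8,9], [2,3,7], [2,3,8], [2,5,6], [2,6,8], [3,4,5], [3,4,7], [4,5,9], [4,6,7], [4,6,8], [4,8,9], [5,6,9], [6,7,9]

giving chain groups C_0 ≅ Z^9, C_1 ≅ Z^27, C_2 ≅ Z^18.

The boundary map ∂_1: C_1 → C_0 maps an edge to its endpoints' difference, ∂[p,q] = q − p. For instance
  ∂[4,9] = [9] − [4].
This gives a 9×27 integer matrix of rank 8; reducing to Smith normal form yields diagonal entries (1,1,1,1,1,1,1,1).

∂_2: C_2 → C_1 sends each 2-simplex [p,q,r] to [q,r] − [p,r] + [p,q]. For instance
  ∂[3,4,7] = [4,7] − [3,7] + [3,4],
  ∂[6,7,9] = [7,9] − [6,9] + [6,7].
As a 27×18 matrix over Z this has rank 18, with invariant factors (1,1,1,1,1,1,1,1,1,1,1,1,1,1,1,1,1,2).

Computing H_k = (kernel of ∂_k) / (image of ∂_{k+1}):

  H_1: rank ker ∂_1 − rank ∂_2 = (27 − 8) − 18 = 1, and ∂_2 has invariant factor 2 > 1, so H_1 = Z ⊕ Z/2.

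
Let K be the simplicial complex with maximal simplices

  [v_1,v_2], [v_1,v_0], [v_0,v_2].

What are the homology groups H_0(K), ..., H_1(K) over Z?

H_0 = Z,  H_1 = Z.

We work with the vertex ordering v_0 < v_1 < v_2. The simplices of K, each written with vertices in increasing order, are:

  0-simplices (3): [v_0], [v_1], [v_2]
  1-simplices (3): [v_0,v_1], [v_0,v_2], [v_1,v_2]

giving chain groups C_0 ≅ Z^3, C_1 ≅ Z^3.

Boundary ∂_1: C_1 → C_0 sends each edge [p,q] (with p < q) to q − p. For instance
  ∂[v_0,v_1] = [v_1] − [v_0].
The resulting 3×3 matrix has rank 2, and its Smith normal form has invariant factors (1,1).

Computing H_k = (kernel of ∂_k) / (image of ∂_{k+1}):

  H_0: rank C_0 − rank ∂_1 = 3 − 2 = 1, and the invariant factors of ∂_1 are all 1, so H_0 ≅ Z.
  H_1: rank ker ∂_1 − rank ∂_2 = (3 − 2) − 0 = 1, and there is no ∂_2, so H_1 ≅ Z.

(K is a triangulation of the circle S^1.)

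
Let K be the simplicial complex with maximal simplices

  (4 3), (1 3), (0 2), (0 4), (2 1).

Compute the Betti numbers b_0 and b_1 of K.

We work with the vertex ordering 0 < 1 < 2 < 3 < 4. The simplices of K, each written with vertices in increasing order, are:

  0-simplices (5): [0], [1], [2], [3], [4]
  1-simplices (5): [0,2], [0,4], [1,2], [1,3], [3,4]

Hence C_0 ≅ Z^5, C_1 ≅ Z^5.

Boundary ∂_1: C_1 → C_0 is given by ∂[p,q] = [q] − [p].
As a 5×5 matrix over Z this has rank 4, with invariant factors (1,1,1,1).

Now H_k = ker ∂_k / im ∂_{k+1}, so:

  H_0: rank C_0 − rank ∂_1 = 5 − 4 = 1, and the invariant factors of ∂_1 are all 1, so H_0 ≅ Z.
  H_1: rank ker ∂_1 − rank ∂_2 = (5 − 4) − 0 = 1, and there is no ∂_2, so H_1 ≅ Z.

Hence the Betti numbers are b_0 = 1, b_1 = 1.

b_0 = 1, b_1 = 1.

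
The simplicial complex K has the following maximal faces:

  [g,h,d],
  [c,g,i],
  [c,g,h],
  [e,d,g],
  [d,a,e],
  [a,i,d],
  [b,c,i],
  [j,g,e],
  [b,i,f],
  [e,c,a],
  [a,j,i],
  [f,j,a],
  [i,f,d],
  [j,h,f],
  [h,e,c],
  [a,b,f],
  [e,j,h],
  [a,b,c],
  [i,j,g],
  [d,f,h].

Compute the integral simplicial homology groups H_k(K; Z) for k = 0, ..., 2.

H_0 ≅ Z,  H_1 ≅ Z ⊕ Z/2Z,  H_2 = 0.

Fix the vertex order a < b < c < d < e < f < g < h < i < j and write every simplex with vertices in increasing order. Then dim K = 2 and the simplices of K are:

  0-simplices (10): a, b, c, d, e, f, g, h, i, j
  1-simplices (30): ab, ac, ad, ae, af, ai, aj, bc, bf, bi, ce, cg, ch, ci, de, df, dg, dh, di, eg, eh, ej, fh, fi, fj, gh, gi, gj, hj, ij
  2-simplices (20): abc, abf, ace, ade, adi, afj, aij, bci, bfi, ceh, cgh, cgi, deg, dfh, dfi, dgh, egj, ehj, fhj, gij

giving chain groups C_0 ≅ Z^10, C_1 ≅ Z^30, C_2 ≅ Z^20.

Boundary ∂_1: C_1 → C_0 is given by ∂[p,q] = [q] − [p]. For instance
  ∂aj = j − a.
As a 10×30 matrix over Z this has rank 9, with invariant factors (1,1,1,1,1,1,1,1,1).

∂_2: C_2 → C_1 acts by ∂[p,q,r] = [q,r] − [p,r] + [p,q]. For instance
  ∂afj = fj − aj + af,
  ∂egj = gj − ej + eg.
As a 30×20 matrix over Z this has rank 20, with invariant factors (1,1,1,1,1,1,1,1,1,1,1,1,1,1,1,1,1,1,1,2).

From H_k ≅ ker(∂_k) / im(∂_{k+1}) we obtain:

  H_0: rank C_0 − rank ∂_1 = 10 − 9 = 1, and the invariant factors of ∂_1 are all 1, so H_0 = Z.
  H_1: rank ker ∂_1 − rank ∂_2 = (30 − 9) − 20 = 1, and ∂_2 has invariant factor 2 > 1, so H_1 = Z ⊕ Z/2Z.
  H_2: rank ker ∂_2 − rank ∂_3 = (20 − 20) − 0 = 0, and there is no ∂_3, so H_2 = 0.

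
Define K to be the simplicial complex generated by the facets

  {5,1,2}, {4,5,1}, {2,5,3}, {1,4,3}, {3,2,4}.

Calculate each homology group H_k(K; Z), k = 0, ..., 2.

H_0 = Z,  H_1 = Z,  H_2 = 0.

We work with the vertex ordering 1 < 2 < 3 < 4 < 5. The simplices of K, each written with vertices in increasing order, are:

  0-simplices (5): [1], [2], [3], [4], [5]
  1-simplices (10): [1,2], [1,3], [1,4], [1,5], [2,3], [2,4], [2,5], [3,4], [3,5], [4,5]
  2-simplices (5): [1,2,5], [1,3,4], [1,4,5], [2,3,4], [2,3,5]

giving chain groups C_0 ≅ Z^5, C_1 ≅ Z^10, C_2 ≅ Z^5.

Boundary ∂_1: C_1 → C_0 is given by ∂[p,q] = [q] − [p]. For instance
  ∂[2,5] = [5] − [2].
The resulting 5×10 matrix has rank 4, and its Smith normal form has invariant factors (1,1,1,1).

The boundary map ∂_2: C_2 → C_1 acts by ∂[p,q,r] = [q,r] − [p,r] + [p,q]. For instance
  ∂[2,3,4] = [3,4] − [2,4] + [2,3],
  ∂[2,3,5] = [3,5] − [2,5] + [2,3].
The 10×5 boundary matrix has rank 5 and Smith normal form diag(1,1,1,1,1).

Computing H_k = (kernel of ∂_k) / (image of ∂_{k+1}):

  H_0: rank C_0 − rank ∂_1 = 5 − 4 = 1, and the invariant factors of ∂_1 are all 1, so H_0 = Z.
  H_1: rank ker ∂_1 − rank ∂_2 = (10 − 4) − 5 = 1, and the invariant factors of ∂_2 are all 1, so H_1 = Z.
  H_2: rank ker ∂_2 − rank ∂_3 = (5 − 5) − 0 = 0, and there is no ∂_3, so H_2 = 0.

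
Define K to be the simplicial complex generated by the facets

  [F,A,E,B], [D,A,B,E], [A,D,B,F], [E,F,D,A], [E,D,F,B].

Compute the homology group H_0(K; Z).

We work with the vertex ordering A < B < D < E < F. The simplices of K, each written with vertices in increasing order, are:

  0-simplices (5): A, B, D, E, F
  1-simplices (10): AB, AD, AE, AF, BD, BE, BF, DE, DF, EF
  2-simplices (10): ABD, ABE, ABF, ADE, ADF, AEF, BDE, BDF, BEF, DEF
  3-simplices (5): ABDE, ABDF, ABEF, ADEF, BDEF

so the chain groups are C_0 ≅ Z^5, C_1 ≅ Z^10, C_2 ≅ Z^10, C_3 ≅ Z^5.

∂_1: C_1 → C_0 maps an edge to its endpoints' difference, ∂[p,q] = q − p. For instance
  ∂AD = D − A.
The 5×10 boundary matrix has rank 4 and Smith normal form diag(1,1,1,1).

Boundary ∂_2: C_2 → C_1 sends each 2-simplex [p,q,r] to [q,r] − [p,r] + [p,q]. For instance
  ∂BEF = EF − BF + BE,
  ∂ADF = DF − AF + AD.
As a 10×10 matrix over Z this has rank 6, with invariant factors (1,1,1,1,1,1).

∂_3: C_3 → C_2 sends each 3-simplex σ to the alternating sum Σ_i (−1)^i (σ with its i-th vertex removed). For instance
  ∂BDEF = DEF − BEF + BDF − BDE,
  ∂ABDE = BDE − ADE + ABE − ABD.
This gives a 10×5 integer matrix of rank 4; reducing to Smith normal form yields diagonal entries (1,1,1,1).

Computing H_k = (kernel of ∂_k) / (image of ∂_{k+1}):

  H_0: rank C_0 − rank ∂_1 = 5 − 4 = 1, and the invariant factors of ∂_1 are all 1, so H_0 ≅ Z.

H_0 ≅ Z.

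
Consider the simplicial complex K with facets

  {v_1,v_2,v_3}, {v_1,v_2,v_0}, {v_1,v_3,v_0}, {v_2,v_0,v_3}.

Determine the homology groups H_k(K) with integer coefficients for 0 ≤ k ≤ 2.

Fix the vertex order v_0 < v_1 < v_2 < v_3 and write every simplex with vertices in increasing order. Then dim K = 2 and the simplices of K are:

  0-simplices (4): [v_0], [v_1], [v_2], [v_3]
  1-simplices (6): [v_0,v_1], [v_0,v_2], [v_0,v_3], [v_1,v_2], [v_1,v_3], [v_2,v_3]
  2-simplices (4): [v_0,v_1,v_2], [v_0,v_1,v_3], [v_0,v_2,v_3], [v_1,v_2,v_3]

giving chain groups C_0 ≅ Z^4, C_1 ≅ Z^6, C_2 ≅ Z^4.

∂_1: C_1 → C_0 sends each edge [p,q] (with p < q) to q − p.
The 4×6 boundary matrix has rank 3 and Smith normal form diag(1,1,1).

∂_2: C_2 → C_1 sends each 2-simplex [p,q,r] to [q,r] − [p,r] + [p,q]. For instance
  ∂[v_0,v_1,v_2] = [v_1,v_2] − [v_0,v_2] + [v_0,v_1],
  ∂[v_1,v_2,v_3] = [v_2,v_3] − [v_1,v_3] + [v_1,v_2].
This gives a 6×4 integer matrix of rank 3; reducing to Smith normal form yields diagonal entries (1,1,1).

Reading off H_k = ker ∂_k / im ∂_{k+1}:

  H_0: rank C_0 − rank ∂_1 = 4 − 3 = 1, and the invariant factors of ∂_1 are all 1, so H_0 ≅ Z.
  H_1: rank ker ∂_1 − rank ∂_2 = (6 − 3) − 3 = 0, and the invariant factors of ∂_2 are all 1, so H_1 ≅ 0.
  H_2: rank ker ∂_2 − rank ∂_3 = (4 − 3) − 0 = 1, and there is no ∂_3, so H_2 ≅ Z.

(K is a triangulation of the 2-sphere S^2.)

H_0 ≅ Z,  H_1 = 0,  H_2 ≅ Z.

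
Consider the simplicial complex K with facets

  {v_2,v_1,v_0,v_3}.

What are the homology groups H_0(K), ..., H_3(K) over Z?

H_0 ≅ Z,  H_1 = 0,  H_2 = 0,  H_3 = 0.

K has 4 vertices, 6 edges, 4 triangles, 1 3-simplex.
rank ∂_0 = 0, rank ∂_1 = 3 ⇒ b_0 = 4 − 0 − 3 = 1; all invariant factors of ∂_1 are 1 so no torsion. So H_0 = Z.
rank ∂_1 = 3, rank ∂_2 = 3 ⇒ b_1 = 6 − 3 − 3 = 0; all invariant factors of ∂_2 are 1 so no torsion. So H_1 = 0.
rank ∂_2 = 3, rank ∂_3 = 1 ⇒ b_2 = 4 − 3 − 1 = 0; all invariant factors of ∂_3 are 1 so no torsion. So H_2 = 0.
rank ∂_3 = 1, rank ∂_4 = 0 ⇒ b_3 = 1 − 1 − 0 = 0. So H_3 = 0.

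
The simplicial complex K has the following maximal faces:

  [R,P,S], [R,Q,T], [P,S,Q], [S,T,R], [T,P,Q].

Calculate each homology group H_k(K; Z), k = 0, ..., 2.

H_0 ≅ Z,  H_1 ≅ Z,  H_2 = 0.

K has 5 vertices, 10 edges, 5 triangles.
rank ∂_0 = 0, rank ∂_1 = 4 ⇒ b_0 = 5 − 0 − 4 = 1; all invariant factors of ∂_1 are 1 so no torsion. So H_0 = Z.
rank ∂_1 = 4, rank ∂_2 = 5 ⇒ b_1 = 10 − 4 − 5 = 1; all invariant factors of ∂_2 are 1 so no torsion. So H_1 = Z.
rank ∂_2 = 5, rank ∂_3 = 0 ⇒ b_2 = 5 − 5 − 0 = 0. So H_2 = 0.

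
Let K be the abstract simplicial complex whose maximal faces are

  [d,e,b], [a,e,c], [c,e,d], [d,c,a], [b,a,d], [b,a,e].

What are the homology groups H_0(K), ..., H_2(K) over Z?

H_0 ≅ Z,  H_1 = 0,  H_2 ≅ Z.

Order the vertices as a < b < c < d < e. Listing each simplex with vertices in this order, K has dimension 2 with simplices:

  0-simplices (5): a, b, c, d, e
  1-simplices (9): ab, ac, ad, ae, bd, be, cd, ce, de
  2-simplices (6): abd, abe, acd, ace, bde, cde

Hence C_0 ≅ Z^5, C_1 ≅ Z^9, C_2 ≅ Z^6.

Boundary ∂_1: C_1 → C_0 maps an edge to its endpoints' difference, ∂[p,q] = q − p. For instance
  ∂de = e − d.
As a 5×9 matrix over Z this has rank 4, with invariant factors (1,1,1,1).

The boundary map ∂_2: C_2 → C_1 acts by ∂[p,q,r] = [q,r] − [p,r] + [p,q]. For instance
  ∂ace = ce − ae + ac,
  ∂abd = bd − ad + ab.
This gives a 9×6 integer matrix of rank 5; reducing to Smith normal form yields diagonal entries (1,1,1,1,1).

Now H_k = ker ∂_k / im ∂_{k+1}, so:

  H_0: rank C_0 − rank ∂_1 = 5 − 4 = 1, and the invariant factors of ∂_1 are all 1, so H_0 ≅ Z.
  H_1: rank ker ∂_1 − rank ∂_2 = (9 − 4) − 5 = 0, and the invariant factors of ∂_2 are all 1, so H_1 ≅ 0.
  H_2: rank ker ∂_2 − rank ∂_3 = (6 − 5) − 0 = 1, and there is no ∂_3, so H_2 ≅ Z.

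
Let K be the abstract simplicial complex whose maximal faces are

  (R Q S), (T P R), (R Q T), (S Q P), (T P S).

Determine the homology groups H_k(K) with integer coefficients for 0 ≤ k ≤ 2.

H_0 ≅ Z,  H_1 ≅ Z,  H_2 = 0.

Fix the vertex order P < Q < R < S < T and write every simplex with vertices in increasing order. Then dim K = 2 and the simplices of K are:

  0-simplices (5): P, Q, R, S, T
  1-simplices (10): PQ, PR, PS, PT, QR, QS, QT, RS, RT, ST
  2-simplices (5): PQS, PRT, PST, QRS, QRT

Hence C_0 ≅ Z^5, C_1 ≅ Z^10, C_2 ≅ Z^5.

∂_1: C_1 → C_0 maps an edge to its endpoints' difference, ∂[p,q] = q − p.
The 5×10 boundary matrix has rank 4 and Smith normal form diag(1,1,1,1).

Boundary ∂_2: C_2 → C_1 sends each 2-simplex [p,q,r] to [q,r] − [p,r] + [p,q]. For instance
  ∂QRS = RS − QS + QR,
  ∂PQS = QS − PS + PQ.
This gives a 10×5 integer matrix of rank 5; reducing to Smith normal form yields diagonal entries (1,1,1,1,1).

Computing H_k = (kernel of ∂_k) / (image of ∂_{k+1}):

  H_0: rank C_0 − rank ∂_1 = 5 − 4 = 1, and the invariant factors of ∂_1 are all 1, so H_0 ≅ Z.
  H_1: rank ker ∂_1 − rank ∂_2 = (10 − 4) − 5 = 1, and the invariant factors of ∂_2 are all 1, so H_1 ≅ Z.
  H_2: rank ker ∂_2 − rank ∂_3 = (5 − 5) − 0 = 0, and there is no ∂_3, so H_2 ≅ 0.

As a check, the Euler characteristic is 5 − 10 + 5 = 0, which agrees with 1 − 1 + 0 = 0.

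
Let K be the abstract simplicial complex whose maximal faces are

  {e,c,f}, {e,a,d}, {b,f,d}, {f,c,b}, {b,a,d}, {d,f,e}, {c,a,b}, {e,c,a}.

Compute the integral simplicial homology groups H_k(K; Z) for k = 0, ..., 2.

Fix the vertex order a < b < c < d < e < f and write every simplex with vertices in increasing order. Then dim K = 2 and the simplices of K are:

  0-simplices (6): a, b, c, d, e, f
  1-simplices (12): ab, ac, ad, ae, bc, bd, bf, ce, cf, de, df, ef
  2-simplices (8): abc, abd, ace, ade, bcf, bdf, cef, def

giving chain groups C_0 ≅ Z^6, C_1 ≅ Z^12, C_2 ≅ Z^8.

∂_1: C_1 → C_0 sends each edge [p,q] (with p < q) to q − p. For instance
  ∂ce = e − c.
As a 6×12 matrix over Z this has rank 5, with invariant factors (1,1,1,1,1).

∂_2: C_2 → C_1 maps a triangle to the signed sum of its edges. For instance
  ∂bcf = cf − bf + bc,
  ∂abd = bd − ad + ab.
This gives a 12×8 integer matrix of rank 7; reducing to Smith normal form yields diagonal entries (1,1,1,1,1,1,1).

Computing H_k = (kernel of ∂_k) / (image of ∂_{k+1}):

  H_0: rank C_0 − rank ∂_1 = 6 − 5 = 1, and the invariant factors of ∂_1 are all 1, so H_0 ≅ Z.
  H_1: rank ker ∂_1 − rank ∂_2 = (12 − 5) − 7 = 0, and the invariant factors of ∂_2 are all 1, so H_1 ≅ 0.
  H_2: rank ker ∂_2 − rank ∂_3 = (8 − 7) − 0 = 1, and there is no ∂_3, so H_2 ≅ Z.

As a check, the Euler characteristic is 6 − 12 + 8 = 2, which agrees with 1 − 0 + 1 = 2.

H_0 ≅ Z,  H_1 = 0,  H_2 ≅ Z.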